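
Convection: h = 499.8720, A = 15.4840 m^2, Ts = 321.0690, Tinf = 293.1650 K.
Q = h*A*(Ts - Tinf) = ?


dT = 27.9040 K
Q = 499.8720 * 15.4840 * 27.9040 = 215977.4636 W

215977.4636 W


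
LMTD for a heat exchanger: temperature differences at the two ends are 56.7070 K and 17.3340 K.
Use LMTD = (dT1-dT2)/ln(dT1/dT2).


dT1/dT2 = 3.2714
ln(dT1/dT2) = 1.1852
LMTD = 39.3730 / 1.1852 = 33.2198 K

33.2198 K


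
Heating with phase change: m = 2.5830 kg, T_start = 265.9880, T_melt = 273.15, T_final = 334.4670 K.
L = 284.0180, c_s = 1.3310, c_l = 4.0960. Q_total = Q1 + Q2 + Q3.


Q1 (sensible, solid) = 2.5830 * 1.3310 * 7.1620 = 24.6228 kJ
Q2 (latent) = 2.5830 * 284.0180 = 733.6185 kJ
Q3 (sensible, liquid) = 2.5830 * 4.0960 * 61.3170 = 648.7319 kJ
Q_total = 1406.9732 kJ

1406.9732 kJ


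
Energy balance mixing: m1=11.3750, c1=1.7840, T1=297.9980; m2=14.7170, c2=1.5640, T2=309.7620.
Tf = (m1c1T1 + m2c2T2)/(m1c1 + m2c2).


num = 13177.1856
den = 43.3104
Tf = 304.2500 K

304.2500 K


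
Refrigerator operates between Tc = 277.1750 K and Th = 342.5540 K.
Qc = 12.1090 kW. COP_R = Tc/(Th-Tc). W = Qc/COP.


COP = 277.1750 / 65.3790 = 4.2395
W = 12.1090 / 4.2395 = 2.8562 kW

COP = 4.2395, W = 2.8562 kW


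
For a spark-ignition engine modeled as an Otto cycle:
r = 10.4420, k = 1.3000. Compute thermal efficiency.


r^(k-1) = 2.0213
eta = 1 - 1/2.0213 = 0.5053 = 50.5274%

50.5274%


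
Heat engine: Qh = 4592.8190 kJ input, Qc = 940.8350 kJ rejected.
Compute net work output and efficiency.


W = 4592.8190 - 940.8350 = 3651.9840 kJ
eta = 3651.9840 / 4592.8190 = 0.7952 = 79.5151%

W = 3651.9840 kJ, eta = 79.5151%


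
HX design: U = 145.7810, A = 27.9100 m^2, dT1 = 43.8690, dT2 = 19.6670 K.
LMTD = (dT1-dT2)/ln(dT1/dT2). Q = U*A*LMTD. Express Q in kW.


LMTD = 30.1671 K
Q = 145.7810 * 27.9100 * 30.1671 = 122742.1512 W = 122.7422 kW

122.7422 kW


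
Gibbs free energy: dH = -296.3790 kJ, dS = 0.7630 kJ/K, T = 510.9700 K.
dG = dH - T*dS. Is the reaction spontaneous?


T*dS = 510.9700 * 0.7630 = 389.8701 kJ
dG = -296.3790 - 389.8701 = -686.2491 kJ (spontaneous)

dG = -686.2491 kJ, spontaneous


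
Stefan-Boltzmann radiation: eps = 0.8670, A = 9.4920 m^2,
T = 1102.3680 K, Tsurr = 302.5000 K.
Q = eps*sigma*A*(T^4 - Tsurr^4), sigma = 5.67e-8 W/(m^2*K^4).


T^4 = 1.4767e+12
Tsurr^4 = 8.3734e+09
Q = 0.8670 * 5.67e-8 * 9.4920 * 1.4684e+12 = 685167.4948 W

685167.4948 W


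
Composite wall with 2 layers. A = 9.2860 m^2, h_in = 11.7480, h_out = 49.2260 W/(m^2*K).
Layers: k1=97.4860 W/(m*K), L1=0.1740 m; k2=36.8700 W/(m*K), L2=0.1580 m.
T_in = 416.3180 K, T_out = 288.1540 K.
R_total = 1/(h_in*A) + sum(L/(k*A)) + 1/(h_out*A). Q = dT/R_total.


R_conv_in = 1/(11.7480*9.2860) = 0.0092
R_1 = 0.1740/(97.4860*9.2860) = 0.0002
R_2 = 0.1580/(36.8700*9.2860) = 0.0005
R_conv_out = 1/(49.2260*9.2860) = 0.0022
R_total = 0.0120 K/W
Q = 128.1640 / 0.0120 = 10673.2896 W

R_total = 0.0120 K/W, Q = 10673.2896 W


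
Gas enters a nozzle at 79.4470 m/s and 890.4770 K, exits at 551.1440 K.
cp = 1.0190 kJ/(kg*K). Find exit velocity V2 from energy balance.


dT = 339.3330 K
2*cp*1000*dT = 691560.6540
V1^2 = 6311.8258
V2 = sqrt(697872.4798) = 835.3876 m/s

835.3876 m/s


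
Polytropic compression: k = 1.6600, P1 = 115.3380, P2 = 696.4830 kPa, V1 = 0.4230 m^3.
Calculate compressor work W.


(k-1)/k = 0.3976
(P2/P1)^exp = 2.0441
W = 2.5152 * 115.3380 * 0.4230 * (2.0441 - 1) = 128.1156 kJ

128.1156 kJ


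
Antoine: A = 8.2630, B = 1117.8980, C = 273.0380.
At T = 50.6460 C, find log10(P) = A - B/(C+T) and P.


C+T = 323.6840
B/(C+T) = 3.4537
log10(P) = 8.2630 - 3.4537 = 4.8093
P = 10^4.8093 = 64465.7643 mmHg

64465.7643 mmHg


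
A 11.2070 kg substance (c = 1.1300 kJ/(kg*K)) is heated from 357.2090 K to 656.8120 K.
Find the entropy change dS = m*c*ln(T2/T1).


T2/T1 = 1.8387
ln(T2/T1) = 0.6091
dS = 11.2070 * 1.1300 * 0.6091 = 7.7133 kJ/K

7.7133 kJ/K


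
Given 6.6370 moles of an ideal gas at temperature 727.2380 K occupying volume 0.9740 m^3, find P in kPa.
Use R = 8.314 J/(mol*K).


P = nRT/V = 6.6370 * 8.314 * 727.2380 / 0.9740
= 40129.0059 / 0.9740 = 41200.2114 Pa = 41.2002 kPa

41.2002 kPa


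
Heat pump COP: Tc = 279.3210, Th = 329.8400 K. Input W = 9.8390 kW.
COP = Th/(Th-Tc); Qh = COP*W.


COP = 329.8400 / 50.5190 = 6.5290
Qh = 6.5290 * 9.8390 = 64.2391 kW

COP = 6.5290, Qh = 64.2391 kW


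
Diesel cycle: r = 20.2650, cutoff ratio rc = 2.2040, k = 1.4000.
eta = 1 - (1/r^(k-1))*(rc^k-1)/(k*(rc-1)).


r^(k-1) = 3.3320
rc^k = 3.0234
eta = 0.6397 = 63.9729%

63.9729%


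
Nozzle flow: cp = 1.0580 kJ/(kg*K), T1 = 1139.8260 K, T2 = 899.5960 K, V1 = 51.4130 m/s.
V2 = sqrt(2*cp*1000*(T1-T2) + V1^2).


dT = 240.2300 K
2*cp*1000*dT = 508326.6800
V1^2 = 2643.2966
V2 = sqrt(510969.9766) = 714.8216 m/s

714.8216 m/s


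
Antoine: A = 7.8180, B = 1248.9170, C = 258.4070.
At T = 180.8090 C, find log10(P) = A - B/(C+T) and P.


C+T = 439.2160
B/(C+T) = 2.8435
log10(P) = 7.8180 - 2.8435 = 4.9745
P = 10^4.9745 = 94294.3448 mmHg

94294.3448 mmHg


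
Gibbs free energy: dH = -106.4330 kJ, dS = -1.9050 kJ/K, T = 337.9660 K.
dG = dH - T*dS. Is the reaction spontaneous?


T*dS = 337.9660 * -1.9050 = -643.8252 kJ
dG = -106.4330 + 643.8252 = 537.3922 kJ (non-spontaneous)

dG = 537.3922 kJ, non-spontaneous


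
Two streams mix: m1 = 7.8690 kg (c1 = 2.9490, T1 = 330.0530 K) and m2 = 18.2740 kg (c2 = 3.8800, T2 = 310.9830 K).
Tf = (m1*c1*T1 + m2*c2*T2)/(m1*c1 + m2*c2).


num = 29708.7696
den = 94.1088
Tf = 315.6853 K

315.6853 K


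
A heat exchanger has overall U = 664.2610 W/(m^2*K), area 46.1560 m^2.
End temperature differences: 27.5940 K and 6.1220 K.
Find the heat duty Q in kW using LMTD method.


LMTD = 14.2604 K
Q = 664.2610 * 46.1560 * 14.2604 = 437218.1906 W = 437.2182 kW

437.2182 kW


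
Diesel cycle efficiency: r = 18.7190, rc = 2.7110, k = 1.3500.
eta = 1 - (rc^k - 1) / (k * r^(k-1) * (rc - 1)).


r^(k-1) = 2.7880
rc^k = 3.8435
eta = 0.5585 = 55.8462%

55.8462%


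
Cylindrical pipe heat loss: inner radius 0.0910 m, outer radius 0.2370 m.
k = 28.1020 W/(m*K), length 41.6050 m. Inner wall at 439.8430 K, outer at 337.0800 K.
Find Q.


dT = 102.7630 K
ln(ro/ri) = 0.9572
Q = 2*pi*28.1020*41.6050*102.7630 / 0.9572 = 788671.9966 W

788671.9966 W


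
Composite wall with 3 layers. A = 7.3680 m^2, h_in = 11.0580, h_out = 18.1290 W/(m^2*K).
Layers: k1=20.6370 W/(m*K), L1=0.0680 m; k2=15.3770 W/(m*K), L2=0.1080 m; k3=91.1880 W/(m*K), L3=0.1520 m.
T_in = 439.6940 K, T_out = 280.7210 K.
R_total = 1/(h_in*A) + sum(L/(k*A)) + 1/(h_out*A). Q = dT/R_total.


R_conv_in = 1/(11.0580*7.3680) = 0.0123
R_1 = 0.0680/(20.6370*7.3680) = 0.0004
R_2 = 0.1080/(15.3770*7.3680) = 0.0010
R_3 = 0.1520/(91.1880*7.3680) = 0.0002
R_conv_out = 1/(18.1290*7.3680) = 0.0075
R_total = 0.0214 K/W
Q = 158.9730 / 0.0214 = 7433.2308 W

R_total = 0.0214 K/W, Q = 7433.2308 W


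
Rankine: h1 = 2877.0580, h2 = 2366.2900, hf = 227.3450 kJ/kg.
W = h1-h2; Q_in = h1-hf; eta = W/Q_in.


W = 510.7680 kJ/kg
Q_in = 2649.7130 kJ/kg
eta = 0.1928 = 19.2764%

eta = 19.2764%


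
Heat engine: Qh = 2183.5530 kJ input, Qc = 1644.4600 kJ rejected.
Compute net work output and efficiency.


W = 2183.5530 - 1644.4600 = 539.0930 kJ
eta = 539.0930 / 2183.5530 = 0.2469 = 24.6888%

W = 539.0930 kJ, eta = 24.6888%


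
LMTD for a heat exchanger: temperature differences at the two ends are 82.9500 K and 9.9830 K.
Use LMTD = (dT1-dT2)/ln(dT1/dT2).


dT1/dT2 = 8.3091
ln(dT1/dT2) = 2.1174
LMTD = 72.9670 / 2.1174 = 34.4614 K

34.4614 K


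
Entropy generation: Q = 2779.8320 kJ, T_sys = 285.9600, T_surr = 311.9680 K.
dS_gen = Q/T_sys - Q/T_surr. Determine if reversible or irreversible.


dS_sys = 2779.8320/285.9600 = 9.7211 kJ/K
dS_surr = -2779.8320/311.9680 = -8.9106 kJ/K
dS_gen = 9.7211 - 8.9106 = 0.8104 kJ/K (irreversible)

dS_gen = 0.8104 kJ/K, irreversible


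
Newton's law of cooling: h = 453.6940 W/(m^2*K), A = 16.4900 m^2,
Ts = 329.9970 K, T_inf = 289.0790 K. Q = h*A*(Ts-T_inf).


dT = 40.9180 K
Q = 453.6940 * 16.4900 * 40.9180 = 306124.5005 W

306124.5005 W


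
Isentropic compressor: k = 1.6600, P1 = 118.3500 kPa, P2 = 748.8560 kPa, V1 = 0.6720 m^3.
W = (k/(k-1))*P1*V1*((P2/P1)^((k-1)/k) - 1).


(k-1)/k = 0.3976
(P2/P1)^exp = 2.0824
W = 2.5152 * 118.3500 * 0.6720 * (2.0824 - 1) = 216.5130 kJ

216.5130 kJ


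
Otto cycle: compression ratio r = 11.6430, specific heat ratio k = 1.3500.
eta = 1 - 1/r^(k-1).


r^(k-1) = 2.3611
eta = 1 - 1/2.3611 = 0.5765 = 57.6477%

57.6477%


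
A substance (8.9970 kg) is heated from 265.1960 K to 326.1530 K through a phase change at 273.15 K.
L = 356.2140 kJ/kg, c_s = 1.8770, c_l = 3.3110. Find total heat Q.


Q1 (sensible, solid) = 8.9970 * 1.8770 * 7.9540 = 134.3221 kJ
Q2 (latent) = 8.9970 * 356.2140 = 3204.8574 kJ
Q3 (sensible, liquid) = 8.9970 * 3.3110 * 53.0030 = 1578.9099 kJ
Q_total = 4918.0894 kJ

4918.0894 kJ


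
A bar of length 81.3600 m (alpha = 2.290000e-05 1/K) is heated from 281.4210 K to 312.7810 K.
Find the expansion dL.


dT = 31.3600 K
dL = 2.290000e-05 * 81.3600 * 31.3600 = 0.058428 m
L_final = 81.418428 m

dL = 0.058428 m


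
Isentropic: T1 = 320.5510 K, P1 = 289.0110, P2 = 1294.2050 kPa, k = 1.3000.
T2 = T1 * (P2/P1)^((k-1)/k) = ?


(k-1)/k = 0.2308
(P2/P1)^exp = 1.4134
T2 = 320.5510 * 1.4134 = 453.0523 K

453.0523 K


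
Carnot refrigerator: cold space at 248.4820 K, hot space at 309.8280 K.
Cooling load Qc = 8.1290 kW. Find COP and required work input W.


COP = 248.4820 / 61.3460 = 4.0505
W = 8.1290 / 4.0505 = 2.0069 kW

COP = 4.0505, W = 2.0069 kW


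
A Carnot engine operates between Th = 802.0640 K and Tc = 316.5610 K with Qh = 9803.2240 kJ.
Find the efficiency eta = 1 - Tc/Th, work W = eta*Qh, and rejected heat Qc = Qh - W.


eta = 1 - 316.5610/802.0640 = 0.6053
W = 0.6053 * 9803.2240 = 5934.0585 kJ
Qc = 9803.2240 - 5934.0585 = 3869.1655 kJ

eta = 60.5317%, W = 5934.0585 kJ, Qc = 3869.1655 kJ


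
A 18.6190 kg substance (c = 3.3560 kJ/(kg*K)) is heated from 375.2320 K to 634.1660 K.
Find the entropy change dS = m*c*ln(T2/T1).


T2/T1 = 1.6901
ln(T2/T1) = 0.5248
dS = 18.6190 * 3.3560 * 0.5248 = 32.7902 kJ/K

32.7902 kJ/K


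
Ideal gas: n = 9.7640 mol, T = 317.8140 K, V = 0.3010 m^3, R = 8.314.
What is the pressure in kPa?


P = nRT/V = 9.7640 * 8.314 * 317.8140 / 0.3010
= 25799.4718 / 0.3010 = 85712.5310 Pa = 85.7125 kPa

85.7125 kPa


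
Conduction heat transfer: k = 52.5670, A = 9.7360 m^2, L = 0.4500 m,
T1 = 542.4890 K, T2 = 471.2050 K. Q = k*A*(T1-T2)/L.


dT = 71.2840 K
Q = 52.5670 * 9.7360 * 71.2840 / 0.4500 = 81072.4515 W

81072.4515 W


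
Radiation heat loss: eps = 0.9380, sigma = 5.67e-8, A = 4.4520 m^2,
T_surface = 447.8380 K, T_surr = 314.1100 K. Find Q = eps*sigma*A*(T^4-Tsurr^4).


T^4 = 4.0224e+10
Tsurr^4 = 9.7348e+09
Q = 0.9380 * 5.67e-8 * 4.4520 * 3.0489e+10 = 7219.1341 W

7219.1341 W


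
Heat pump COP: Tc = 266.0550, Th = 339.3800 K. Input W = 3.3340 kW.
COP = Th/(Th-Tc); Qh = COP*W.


COP = 339.3800 / 73.3250 = 4.6284
Qh = 4.6284 * 3.3340 = 15.4312 kW

COP = 4.6284, Qh = 15.4312 kW


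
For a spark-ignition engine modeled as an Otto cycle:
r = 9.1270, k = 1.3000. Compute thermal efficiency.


r^(k-1) = 1.9413
eta = 1 - 1/1.9413 = 0.4849 = 48.4888%

48.4888%


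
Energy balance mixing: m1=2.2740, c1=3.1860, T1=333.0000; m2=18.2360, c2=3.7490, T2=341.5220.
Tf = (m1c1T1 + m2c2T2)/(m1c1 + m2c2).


num = 25761.3270
den = 75.6117
Tf = 340.7054 K

340.7054 K


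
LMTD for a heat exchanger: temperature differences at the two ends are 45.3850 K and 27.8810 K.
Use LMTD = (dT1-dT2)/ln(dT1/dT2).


dT1/dT2 = 1.6278
ln(dT1/dT2) = 0.4872
LMTD = 17.5040 / 0.4872 = 35.9251 K

35.9251 K


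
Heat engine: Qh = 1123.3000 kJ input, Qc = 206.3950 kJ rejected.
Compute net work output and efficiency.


W = 1123.3000 - 206.3950 = 916.9050 kJ
eta = 916.9050 / 1123.3000 = 0.8163 = 81.6260%

W = 916.9050 kJ, eta = 81.6260%


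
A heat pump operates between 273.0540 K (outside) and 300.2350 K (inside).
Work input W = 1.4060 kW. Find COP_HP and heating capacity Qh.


COP = 300.2350 / 27.1810 = 11.0458
Qh = 11.0458 * 1.4060 = 15.5303 kW

COP = 11.0458, Qh = 15.5303 kW


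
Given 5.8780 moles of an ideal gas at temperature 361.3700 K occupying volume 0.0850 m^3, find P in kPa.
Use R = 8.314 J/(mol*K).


P = nRT/V = 5.8780 * 8.314 * 361.3700 / 0.0850
= 17660.0406 / 0.0850 = 207765.1835 Pa = 207.7652 kPa

207.7652 kPa


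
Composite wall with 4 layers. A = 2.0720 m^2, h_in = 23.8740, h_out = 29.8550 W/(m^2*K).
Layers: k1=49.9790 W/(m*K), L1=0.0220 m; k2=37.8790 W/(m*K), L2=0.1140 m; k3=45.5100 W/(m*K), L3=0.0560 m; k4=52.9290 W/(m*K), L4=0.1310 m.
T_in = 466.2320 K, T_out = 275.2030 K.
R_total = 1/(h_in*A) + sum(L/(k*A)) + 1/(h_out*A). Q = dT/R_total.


R_conv_in = 1/(23.8740*2.0720) = 0.0202
R_1 = 0.0220/(49.9790*2.0720) = 0.0002
R_2 = 0.1140/(37.8790*2.0720) = 0.0015
R_3 = 0.0560/(45.5100*2.0720) = 0.0006
R_4 = 0.1310/(52.9290*2.0720) = 0.0012
R_conv_out = 1/(29.8550*2.0720) = 0.0162
R_total = 0.0398 K/W
Q = 191.0290 / 0.0398 = 4795.5670 W

R_total = 0.0398 K/W, Q = 4795.5670 W


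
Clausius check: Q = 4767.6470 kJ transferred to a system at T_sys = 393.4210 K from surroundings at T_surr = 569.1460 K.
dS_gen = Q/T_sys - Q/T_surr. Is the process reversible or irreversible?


dS_sys = 4767.6470/393.4210 = 12.1184 kJ/K
dS_surr = -4767.6470/569.1460 = -8.3768 kJ/K
dS_gen = 12.1184 - 8.3768 = 3.7416 kJ/K (irreversible)

dS_gen = 3.7416 kJ/K, irreversible


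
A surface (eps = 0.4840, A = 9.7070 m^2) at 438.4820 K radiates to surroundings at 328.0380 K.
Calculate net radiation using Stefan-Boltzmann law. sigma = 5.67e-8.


T^4 = 3.6966e+10
Tsurr^4 = 1.1580e+10
Q = 0.4840 * 5.67e-8 * 9.7070 * 2.5387e+10 = 6762.6965 W

6762.6965 W


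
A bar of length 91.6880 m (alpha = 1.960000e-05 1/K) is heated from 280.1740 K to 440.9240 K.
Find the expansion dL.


dT = 160.7500 K
dL = 1.960000e-05 * 91.6880 * 160.7500 = 0.288881 m
L_final = 91.976881 m

dL = 0.288881 m


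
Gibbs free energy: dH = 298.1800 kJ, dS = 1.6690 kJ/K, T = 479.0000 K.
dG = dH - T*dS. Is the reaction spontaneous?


T*dS = 479.0000 * 1.6690 = 799.4510 kJ
dG = 298.1800 - 799.4510 = -501.2710 kJ (spontaneous)

dG = -501.2710 kJ, spontaneous


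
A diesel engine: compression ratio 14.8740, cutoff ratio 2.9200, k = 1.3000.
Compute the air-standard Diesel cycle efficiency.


r^(k-1) = 2.2476
rc^k = 4.0271
eta = 0.4604 = 46.0414%

46.0414%


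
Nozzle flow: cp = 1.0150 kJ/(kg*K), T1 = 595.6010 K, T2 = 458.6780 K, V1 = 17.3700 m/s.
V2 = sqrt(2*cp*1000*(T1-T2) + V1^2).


dT = 136.9230 K
2*cp*1000*dT = 277953.6900
V1^2 = 301.7169
V2 = sqrt(278255.4069) = 527.4992 m/s

527.4992 m/s


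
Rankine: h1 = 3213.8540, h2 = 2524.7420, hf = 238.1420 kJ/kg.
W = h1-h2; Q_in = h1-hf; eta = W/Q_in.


W = 689.1120 kJ/kg
Q_in = 2975.7120 kJ/kg
eta = 0.2316 = 23.1579%

eta = 23.1579%


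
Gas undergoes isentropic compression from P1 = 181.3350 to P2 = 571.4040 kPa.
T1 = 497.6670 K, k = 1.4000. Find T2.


(k-1)/k = 0.2857
(P2/P1)^exp = 1.3881
T2 = 497.6670 * 1.3881 = 690.8066 K

690.8066 K


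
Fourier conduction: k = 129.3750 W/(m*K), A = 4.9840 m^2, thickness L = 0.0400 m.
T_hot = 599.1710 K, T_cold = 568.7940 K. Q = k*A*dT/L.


dT = 30.3770 K
Q = 129.3750 * 4.9840 * 30.3770 / 0.0400 = 489681.0371 W

489681.0371 W


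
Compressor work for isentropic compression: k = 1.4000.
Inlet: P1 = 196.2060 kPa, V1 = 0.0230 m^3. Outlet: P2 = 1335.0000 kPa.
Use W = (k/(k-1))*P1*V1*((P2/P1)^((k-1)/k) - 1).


(k-1)/k = 0.2857
(P2/P1)^exp = 1.7296
W = 3.5000 * 196.2060 * 0.0230 * (1.7296 - 1) = 11.5230 kJ

11.5230 kJ


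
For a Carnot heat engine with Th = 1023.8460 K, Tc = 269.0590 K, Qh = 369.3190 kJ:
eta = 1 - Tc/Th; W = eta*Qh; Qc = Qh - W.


eta = 1 - 269.0590/1023.8460 = 0.7372
W = 0.7372 * 369.3190 = 272.2648 kJ
Qc = 369.3190 - 272.2648 = 97.0542 kJ

eta = 73.7208%, W = 272.2648 kJ, Qc = 97.0542 kJ


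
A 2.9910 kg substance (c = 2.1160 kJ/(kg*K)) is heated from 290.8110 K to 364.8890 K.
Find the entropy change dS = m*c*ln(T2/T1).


T2/T1 = 1.2547
ln(T2/T1) = 0.2269
dS = 2.9910 * 2.1160 * 0.2269 = 1.4362 kJ/K

1.4362 kJ/K


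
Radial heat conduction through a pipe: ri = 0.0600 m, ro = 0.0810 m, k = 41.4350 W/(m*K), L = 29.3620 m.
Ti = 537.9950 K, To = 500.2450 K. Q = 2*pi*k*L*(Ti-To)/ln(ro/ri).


dT = 37.7500 K
ln(ro/ri) = 0.3001
Q = 2*pi*41.4350*29.3620*37.7500 / 0.3001 = 961561.7085 W

961561.7085 W


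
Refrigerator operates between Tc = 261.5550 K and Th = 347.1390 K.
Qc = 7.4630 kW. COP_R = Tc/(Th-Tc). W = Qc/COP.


COP = 261.5550 / 85.5840 = 3.0561
W = 7.4630 / 3.0561 = 2.4420 kW

COP = 3.0561, W = 2.4420 kW


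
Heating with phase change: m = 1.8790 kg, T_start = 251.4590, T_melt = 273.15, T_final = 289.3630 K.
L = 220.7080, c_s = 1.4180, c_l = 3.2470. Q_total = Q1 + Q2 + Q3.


Q1 (sensible, solid) = 1.8790 * 1.4180 * 21.6910 = 57.7940 kJ
Q2 (latent) = 1.8790 * 220.7080 = 414.7103 kJ
Q3 (sensible, liquid) = 1.8790 * 3.2470 * 16.2130 = 98.9173 kJ
Q_total = 571.4217 kJ

571.4217 kJ


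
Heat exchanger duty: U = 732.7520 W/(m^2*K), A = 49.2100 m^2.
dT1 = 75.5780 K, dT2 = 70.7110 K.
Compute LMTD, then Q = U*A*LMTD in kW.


LMTD = 73.1175 K
Q = 732.7520 * 49.2100 * 73.1175 = 2636524.0623 W = 2636.5241 kW

2636.5241 kW


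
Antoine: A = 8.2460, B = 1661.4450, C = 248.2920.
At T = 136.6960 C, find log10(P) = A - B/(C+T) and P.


C+T = 384.9880
B/(C+T) = 4.3156
log10(P) = 8.2460 - 4.3156 = 3.9304
P = 10^3.9304 = 8519.6927 mmHg

8519.6927 mmHg


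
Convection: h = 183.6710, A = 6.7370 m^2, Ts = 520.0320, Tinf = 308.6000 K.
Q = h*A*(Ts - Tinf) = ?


dT = 211.4320 K
Q = 183.6710 * 6.7370 * 211.4320 = 261624.1653 W

261624.1653 W


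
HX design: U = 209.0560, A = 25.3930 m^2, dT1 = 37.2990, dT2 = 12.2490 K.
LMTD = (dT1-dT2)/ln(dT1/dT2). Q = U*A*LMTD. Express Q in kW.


LMTD = 22.4962 K
Q = 209.0560 * 25.3930 * 22.4962 = 119422.3171 W = 119.4223 kW

119.4223 kW


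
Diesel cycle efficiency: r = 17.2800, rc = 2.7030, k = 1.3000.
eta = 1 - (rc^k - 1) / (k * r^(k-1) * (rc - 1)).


r^(k-1) = 2.3511
rc^k = 3.6425
eta = 0.4923 = 49.2315%

49.2315%


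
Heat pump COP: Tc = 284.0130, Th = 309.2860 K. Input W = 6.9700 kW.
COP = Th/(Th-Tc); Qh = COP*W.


COP = 309.2860 / 25.2730 = 12.2378
Qh = 12.2378 * 6.9700 = 85.2975 kW

COP = 12.2378, Qh = 85.2975 kW


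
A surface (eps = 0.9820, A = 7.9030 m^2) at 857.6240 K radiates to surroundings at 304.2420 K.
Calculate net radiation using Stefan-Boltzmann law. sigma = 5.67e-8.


T^4 = 5.4099e+11
Tsurr^4 = 8.5679e+09
Q = 0.9820 * 5.67e-8 * 7.9030 * 5.3242e+11 = 234283.1247 W

234283.1247 W


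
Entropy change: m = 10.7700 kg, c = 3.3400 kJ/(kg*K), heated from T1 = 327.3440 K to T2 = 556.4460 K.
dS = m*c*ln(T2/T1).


T2/T1 = 1.6999
ln(T2/T1) = 0.5306
dS = 10.7700 * 3.3400 * 0.5306 = 19.0851 kJ/K

19.0851 kJ/K


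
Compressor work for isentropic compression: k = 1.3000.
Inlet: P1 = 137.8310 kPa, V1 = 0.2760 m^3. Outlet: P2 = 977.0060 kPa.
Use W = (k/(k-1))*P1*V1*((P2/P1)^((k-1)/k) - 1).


(k-1)/k = 0.2308
(P2/P1)^exp = 1.5714
W = 4.3333 * 137.8310 * 0.2760 * (1.5714 - 1) = 94.1894 kJ

94.1894 kJ


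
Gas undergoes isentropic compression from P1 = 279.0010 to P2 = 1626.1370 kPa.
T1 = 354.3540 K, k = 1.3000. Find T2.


(k-1)/k = 0.2308
(P2/P1)^exp = 1.5020
T2 = 354.3540 * 1.5020 = 532.2345 K

532.2345 K


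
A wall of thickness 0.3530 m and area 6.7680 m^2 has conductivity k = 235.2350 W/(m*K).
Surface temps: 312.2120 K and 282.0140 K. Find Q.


dT = 30.1980 K
Q = 235.2350 * 6.7680 * 30.1980 / 0.3530 = 136196.4429 W

136196.4429 W


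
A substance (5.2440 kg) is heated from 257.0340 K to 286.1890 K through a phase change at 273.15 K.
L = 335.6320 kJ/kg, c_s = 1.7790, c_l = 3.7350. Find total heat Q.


Q1 (sensible, solid) = 5.2440 * 1.7790 * 16.1160 = 150.3474 kJ
Q2 (latent) = 5.2440 * 335.6320 = 1760.0542 kJ
Q3 (sensible, liquid) = 5.2440 * 3.7350 * 13.0390 = 255.3863 kJ
Q_total = 2165.7879 kJ

2165.7879 kJ


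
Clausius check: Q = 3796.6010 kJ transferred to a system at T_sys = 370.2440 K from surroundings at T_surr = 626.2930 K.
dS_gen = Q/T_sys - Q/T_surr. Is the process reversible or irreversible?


dS_sys = 3796.6010/370.2440 = 10.2543 kJ/K
dS_surr = -3796.6010/626.2930 = -6.0620 kJ/K
dS_gen = 10.2543 - 6.0620 = 4.1923 kJ/K (irreversible)

dS_gen = 4.1923 kJ/K, irreversible


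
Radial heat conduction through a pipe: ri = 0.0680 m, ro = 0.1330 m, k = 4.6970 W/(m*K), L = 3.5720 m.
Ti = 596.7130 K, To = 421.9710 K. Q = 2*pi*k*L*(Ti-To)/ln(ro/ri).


dT = 174.7420 K
ln(ro/ri) = 0.6708
Q = 2*pi*4.6970*3.5720*174.7420 / 0.6708 = 27459.2904 W

27459.2904 W


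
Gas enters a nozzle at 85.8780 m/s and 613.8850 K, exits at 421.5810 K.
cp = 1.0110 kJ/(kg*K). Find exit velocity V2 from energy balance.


dT = 192.3040 K
2*cp*1000*dT = 388838.6880
V1^2 = 7375.0309
V2 = sqrt(396213.7189) = 629.4551 m/s

629.4551 m/s


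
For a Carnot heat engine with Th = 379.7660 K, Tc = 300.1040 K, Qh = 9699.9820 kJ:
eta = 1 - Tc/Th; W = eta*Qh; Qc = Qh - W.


eta = 1 - 300.1040/379.7660 = 0.2098
W = 0.2098 * 9699.9820 = 2034.7266 kJ
Qc = 9699.9820 - 2034.7266 = 7665.2554 kJ

eta = 20.9766%, W = 2034.7266 kJ, Qc = 7665.2554 kJ


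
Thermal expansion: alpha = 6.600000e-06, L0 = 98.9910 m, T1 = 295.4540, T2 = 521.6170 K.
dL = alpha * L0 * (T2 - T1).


dT = 226.1630 K
dL = 6.600000e-06 * 98.9910 * 226.1630 = 0.147761 m
L_final = 99.138761 m

dL = 0.147761 m


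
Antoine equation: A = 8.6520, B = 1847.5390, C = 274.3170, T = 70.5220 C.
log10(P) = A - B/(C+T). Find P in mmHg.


C+T = 344.8390
B/(C+T) = 5.3577
log10(P) = 8.6520 - 5.3577 = 3.2943
P = 10^3.2943 = 1969.3107 mmHg

1969.3107 mmHg


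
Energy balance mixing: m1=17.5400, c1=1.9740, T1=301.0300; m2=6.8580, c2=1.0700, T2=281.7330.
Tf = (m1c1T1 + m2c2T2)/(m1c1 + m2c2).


num = 12490.2243
den = 41.9620
Tf = 297.6555 K

297.6555 K


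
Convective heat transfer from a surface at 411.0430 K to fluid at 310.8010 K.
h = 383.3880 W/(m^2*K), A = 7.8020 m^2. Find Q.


dT = 100.2420 K
Q = 383.3880 * 7.8020 * 100.2420 = 299843.1863 W

299843.1863 W


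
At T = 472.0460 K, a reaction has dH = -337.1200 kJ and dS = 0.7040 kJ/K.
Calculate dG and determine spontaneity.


T*dS = 472.0460 * 0.7040 = 332.3204 kJ
dG = -337.1200 - 332.3204 = -669.4404 kJ (spontaneous)

dG = -669.4404 kJ, spontaneous


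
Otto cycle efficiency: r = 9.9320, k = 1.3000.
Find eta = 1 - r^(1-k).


r^(k-1) = 1.9912
eta = 1 - 1/1.9912 = 0.4978 = 49.7786%

49.7786%


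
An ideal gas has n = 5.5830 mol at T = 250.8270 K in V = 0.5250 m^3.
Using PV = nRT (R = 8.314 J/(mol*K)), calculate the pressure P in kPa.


P = nRT/V = 5.5830 * 8.314 * 250.8270 / 0.5250
= 11642.6524 / 0.5250 = 22176.4808 Pa = 22.1765 kPa

22.1765 kPa


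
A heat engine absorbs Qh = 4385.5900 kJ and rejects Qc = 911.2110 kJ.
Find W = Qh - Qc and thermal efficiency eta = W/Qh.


W = 4385.5900 - 911.2110 = 3474.3790 kJ
eta = 3474.3790 / 4385.5900 = 0.7922 = 79.2226%

W = 3474.3790 kJ, eta = 79.2226%


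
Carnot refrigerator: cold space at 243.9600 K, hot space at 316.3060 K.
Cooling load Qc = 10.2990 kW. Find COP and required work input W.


COP = 243.9600 / 72.3460 = 3.3721
W = 10.2990 / 3.3721 = 3.0542 kW

COP = 3.3721, W = 3.0542 kW


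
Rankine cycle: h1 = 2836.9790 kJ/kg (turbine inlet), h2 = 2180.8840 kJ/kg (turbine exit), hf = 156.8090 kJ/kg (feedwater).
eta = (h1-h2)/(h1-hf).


W = 656.0950 kJ/kg
Q_in = 2680.1700 kJ/kg
eta = 0.2448 = 24.4796%

eta = 24.4796%


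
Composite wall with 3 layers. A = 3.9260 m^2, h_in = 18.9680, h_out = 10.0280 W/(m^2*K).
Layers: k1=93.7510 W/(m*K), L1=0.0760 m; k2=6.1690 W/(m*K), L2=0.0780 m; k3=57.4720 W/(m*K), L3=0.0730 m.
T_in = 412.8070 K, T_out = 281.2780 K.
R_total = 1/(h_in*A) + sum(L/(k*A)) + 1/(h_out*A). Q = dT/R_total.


R_conv_in = 1/(18.9680*3.9260) = 0.0134
R_1 = 0.0760/(93.7510*3.9260) = 0.0002
R_2 = 0.0780/(6.1690*3.9260) = 0.0032
R_3 = 0.0730/(57.4720*3.9260) = 0.0003
R_conv_out = 1/(10.0280*3.9260) = 0.0254
R_total = 0.0426 K/W
Q = 131.5290 / 0.0426 = 3089.0450 W

R_total = 0.0426 K/W, Q = 3089.0450 W


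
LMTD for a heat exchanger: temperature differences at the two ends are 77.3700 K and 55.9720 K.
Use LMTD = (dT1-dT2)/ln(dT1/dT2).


dT1/dT2 = 1.3823
ln(dT1/dT2) = 0.3237
LMTD = 21.3980 / 0.3237 = 66.0947 K

66.0947 K


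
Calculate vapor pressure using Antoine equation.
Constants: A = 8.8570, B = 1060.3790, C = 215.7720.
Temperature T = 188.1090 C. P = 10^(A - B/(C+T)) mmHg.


C+T = 403.8810
B/(C+T) = 2.6255
log10(P) = 8.8570 - 2.6255 = 6.2315
P = 10^6.2315 = 1704221.9708 mmHg

1704221.9708 mmHg


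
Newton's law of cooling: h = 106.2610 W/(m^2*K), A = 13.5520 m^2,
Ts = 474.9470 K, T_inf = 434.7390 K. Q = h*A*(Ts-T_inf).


dT = 40.2080 K
Q = 106.2610 * 13.5520 * 40.2080 = 57901.4931 W

57901.4931 W


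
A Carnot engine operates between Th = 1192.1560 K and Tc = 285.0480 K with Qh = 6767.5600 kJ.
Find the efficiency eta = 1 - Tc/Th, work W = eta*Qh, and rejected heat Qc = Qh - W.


eta = 1 - 285.0480/1192.1560 = 0.7609
W = 0.7609 * 6767.5600 = 5149.4165 kJ
Qc = 6767.5600 - 5149.4165 = 1618.1435 kJ

eta = 76.0897%, W = 5149.4165 kJ, Qc = 1618.1435 kJ


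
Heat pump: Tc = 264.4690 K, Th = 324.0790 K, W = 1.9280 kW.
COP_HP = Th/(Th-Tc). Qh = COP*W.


COP = 324.0790 / 59.6100 = 5.4367
Qh = 5.4367 * 1.9280 = 10.4819 kW

COP = 5.4367, Qh = 10.4819 kW


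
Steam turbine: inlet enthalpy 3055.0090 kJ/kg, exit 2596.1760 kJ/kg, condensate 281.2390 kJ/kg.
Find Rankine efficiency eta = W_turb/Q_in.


W = 458.8330 kJ/kg
Q_in = 2773.7700 kJ/kg
eta = 0.1654 = 16.5419%

eta = 16.5419%


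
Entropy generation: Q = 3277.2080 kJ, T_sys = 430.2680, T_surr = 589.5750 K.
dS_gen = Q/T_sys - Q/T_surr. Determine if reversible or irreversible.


dS_sys = 3277.2080/430.2680 = 7.6167 kJ/K
dS_surr = -3277.2080/589.5750 = -5.5586 kJ/K
dS_gen = 7.6167 - 5.5586 = 2.0581 kJ/K (irreversible)

dS_gen = 2.0581 kJ/K, irreversible


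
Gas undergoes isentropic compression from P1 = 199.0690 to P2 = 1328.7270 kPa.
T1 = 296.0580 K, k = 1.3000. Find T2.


(k-1)/k = 0.2308
(P2/P1)^exp = 1.5497
T2 = 296.0580 * 1.5497 = 458.8074 K

458.8074 K


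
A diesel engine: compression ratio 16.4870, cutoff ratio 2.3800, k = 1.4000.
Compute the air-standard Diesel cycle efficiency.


r^(k-1) = 3.0680
rc^k = 3.3667
eta = 0.6007 = 60.0714%

60.0714%


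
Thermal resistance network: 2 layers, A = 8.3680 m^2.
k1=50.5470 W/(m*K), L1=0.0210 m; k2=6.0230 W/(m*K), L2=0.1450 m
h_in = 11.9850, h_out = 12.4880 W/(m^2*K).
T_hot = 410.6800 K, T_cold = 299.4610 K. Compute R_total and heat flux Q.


R_conv_in = 1/(11.9850*8.3680) = 0.0100
R_1 = 0.0210/(50.5470*8.3680) = 4.9648e-05
R_2 = 0.1450/(6.0230*8.3680) = 0.0029
R_conv_out = 1/(12.4880*8.3680) = 0.0096
R_total = 0.0225 K/W
Q = 111.2190 / 0.0225 = 4950.3144 W

R_total = 0.0225 K/W, Q = 4950.3144 W


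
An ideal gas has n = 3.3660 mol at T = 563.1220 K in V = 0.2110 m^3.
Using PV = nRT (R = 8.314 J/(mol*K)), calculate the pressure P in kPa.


P = nRT/V = 3.3660 * 8.314 * 563.1220 / 0.2110
= 15758.9264 / 0.2110 = 74686.8548 Pa = 74.6869 kPa

74.6869 kPa


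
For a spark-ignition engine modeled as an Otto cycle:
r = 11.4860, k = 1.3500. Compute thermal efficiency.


r^(k-1) = 2.3500
eta = 1 - 1/2.3500 = 0.5745 = 57.4459%

57.4459%


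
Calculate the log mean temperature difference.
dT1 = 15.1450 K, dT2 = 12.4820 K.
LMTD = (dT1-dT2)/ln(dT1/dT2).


dT1/dT2 = 1.2133
ln(dT1/dT2) = 0.1934
LMTD = 2.6630 / 0.1934 = 13.7706 K

13.7706 K


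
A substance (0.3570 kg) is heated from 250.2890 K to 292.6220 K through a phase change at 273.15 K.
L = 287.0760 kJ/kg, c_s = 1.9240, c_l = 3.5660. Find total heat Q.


Q1 (sensible, solid) = 0.3570 * 1.9240 * 22.8610 = 15.7025 kJ
Q2 (latent) = 0.3570 * 287.0760 = 102.4861 kJ
Q3 (sensible, liquid) = 0.3570 * 3.5660 * 19.4720 = 24.7891 kJ
Q_total = 142.9777 kJ

142.9777 kJ


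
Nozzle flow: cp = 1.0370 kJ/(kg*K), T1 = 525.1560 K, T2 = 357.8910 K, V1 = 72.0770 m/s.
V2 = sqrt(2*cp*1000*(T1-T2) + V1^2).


dT = 167.2650 K
2*cp*1000*dT = 346907.6100
V1^2 = 5195.0939
V2 = sqrt(352102.7039) = 593.3824 m/s

593.3824 m/s


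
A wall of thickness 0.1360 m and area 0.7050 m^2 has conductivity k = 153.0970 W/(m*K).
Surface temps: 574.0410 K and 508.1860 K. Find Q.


dT = 65.8550 K
Q = 153.0970 * 0.7050 * 65.8550 / 0.1360 = 52264.3608 W

52264.3608 W


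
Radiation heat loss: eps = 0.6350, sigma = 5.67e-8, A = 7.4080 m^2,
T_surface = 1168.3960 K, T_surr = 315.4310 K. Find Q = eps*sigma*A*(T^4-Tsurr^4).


T^4 = 1.8636e+12
Tsurr^4 = 9.8996e+09
Q = 0.6350 * 5.67e-8 * 7.4080 * 1.8537e+12 = 494430.0828 W

494430.0828 W


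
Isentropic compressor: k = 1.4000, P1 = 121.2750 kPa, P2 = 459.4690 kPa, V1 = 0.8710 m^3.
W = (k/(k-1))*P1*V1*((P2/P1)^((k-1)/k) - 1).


(k-1)/k = 0.2857
(P2/P1)^exp = 1.4631
W = 3.5000 * 121.2750 * 0.8710 * (1.4631 - 1) = 171.2205 kJ

171.2205 kJ


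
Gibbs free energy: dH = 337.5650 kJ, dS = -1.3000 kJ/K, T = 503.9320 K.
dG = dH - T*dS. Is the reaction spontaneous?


T*dS = 503.9320 * -1.3000 = -655.1116 kJ
dG = 337.5650 + 655.1116 = 992.6766 kJ (non-spontaneous)

dG = 992.6766 kJ, non-spontaneous


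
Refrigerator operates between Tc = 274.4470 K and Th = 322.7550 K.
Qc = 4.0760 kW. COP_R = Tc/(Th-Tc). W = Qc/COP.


COP = 274.4470 / 48.3080 = 5.6812
W = 4.0760 / 5.6812 = 0.7175 kW

COP = 5.6812, W = 0.7175 kW


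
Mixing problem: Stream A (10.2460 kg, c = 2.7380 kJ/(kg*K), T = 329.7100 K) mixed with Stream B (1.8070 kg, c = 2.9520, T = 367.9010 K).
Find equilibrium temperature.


num = 11212.0164
den = 33.3878
Tf = 335.8117 K

335.8117 K


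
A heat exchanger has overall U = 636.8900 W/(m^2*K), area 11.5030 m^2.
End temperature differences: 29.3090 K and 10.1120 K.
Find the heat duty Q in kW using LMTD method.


LMTD = 18.0394 K
Q = 636.8900 * 11.5030 * 18.0394 = 132159.1294 W = 132.1591 kW

132.1591 kW


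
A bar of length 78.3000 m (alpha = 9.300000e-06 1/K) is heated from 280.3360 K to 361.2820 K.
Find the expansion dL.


dT = 80.9460 K
dL = 9.300000e-06 * 78.3000 * 80.9460 = 0.058944 m
L_final = 78.358944 m

dL = 0.058944 m


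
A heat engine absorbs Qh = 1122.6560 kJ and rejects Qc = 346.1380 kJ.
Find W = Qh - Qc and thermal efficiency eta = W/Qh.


W = 1122.6560 - 346.1380 = 776.5180 kJ
eta = 776.5180 / 1122.6560 = 0.6917 = 69.1679%

W = 776.5180 kJ, eta = 69.1679%


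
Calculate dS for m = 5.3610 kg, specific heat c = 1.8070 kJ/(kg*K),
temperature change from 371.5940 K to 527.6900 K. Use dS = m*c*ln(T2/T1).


T2/T1 = 1.4201
ln(T2/T1) = 0.3507
dS = 5.3610 * 1.8070 * 0.3507 = 3.3974 kJ/K

3.3974 kJ/K


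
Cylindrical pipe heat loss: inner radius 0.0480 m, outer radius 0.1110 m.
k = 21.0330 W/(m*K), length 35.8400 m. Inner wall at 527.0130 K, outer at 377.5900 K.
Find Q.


dT = 149.4230 K
ln(ro/ri) = 0.8383
Q = 2*pi*21.0330*35.8400*149.4230 / 0.8383 = 844212.8421 W

844212.8421 W


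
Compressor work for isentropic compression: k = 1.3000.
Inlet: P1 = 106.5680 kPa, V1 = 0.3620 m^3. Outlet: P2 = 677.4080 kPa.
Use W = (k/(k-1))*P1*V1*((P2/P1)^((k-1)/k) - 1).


(k-1)/k = 0.2308
(P2/P1)^exp = 1.5324
W = 4.3333 * 106.5680 * 0.3620 * (1.5324 - 1) = 88.9935 kJ

88.9935 kJ


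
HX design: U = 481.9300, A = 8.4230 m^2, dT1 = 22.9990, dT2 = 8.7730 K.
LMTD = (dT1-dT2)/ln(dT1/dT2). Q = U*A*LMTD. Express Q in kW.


LMTD = 14.7608 K
Q = 481.9300 * 8.4230 * 14.7608 = 59918.2749 W = 59.9183 kW

59.9183 kW


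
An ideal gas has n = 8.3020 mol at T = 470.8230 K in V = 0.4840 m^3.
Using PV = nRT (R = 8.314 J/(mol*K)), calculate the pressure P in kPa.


P = nRT/V = 8.3020 * 8.314 * 470.8230 / 0.4840
= 32497.5349 / 0.4840 = 67143.6672 Pa = 67.1437 kPa

67.1437 kPa


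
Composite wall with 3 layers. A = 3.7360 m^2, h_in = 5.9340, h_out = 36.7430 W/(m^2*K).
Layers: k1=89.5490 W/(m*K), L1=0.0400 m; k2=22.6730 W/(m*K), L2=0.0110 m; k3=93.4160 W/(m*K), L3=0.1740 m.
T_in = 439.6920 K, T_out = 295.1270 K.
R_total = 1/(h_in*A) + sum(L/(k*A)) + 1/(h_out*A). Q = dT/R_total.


R_conv_in = 1/(5.9340*3.7360) = 0.0451
R_1 = 0.0400/(89.5490*3.7360) = 0.0001
R_2 = 0.0110/(22.6730*3.7360) = 0.0001
R_3 = 0.1740/(93.4160*3.7360) = 0.0005
R_conv_out = 1/(36.7430*3.7360) = 0.0073
R_total = 0.0531 K/W
Q = 144.5650 / 0.0531 = 2720.4568 W

R_total = 0.0531 K/W, Q = 2720.4568 W


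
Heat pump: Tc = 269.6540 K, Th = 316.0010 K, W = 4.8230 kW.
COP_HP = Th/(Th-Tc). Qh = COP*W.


COP = 316.0010 / 46.3470 = 6.8182
Qh = 6.8182 * 4.8230 = 32.8840 kW

COP = 6.8182, Qh = 32.8840 kW


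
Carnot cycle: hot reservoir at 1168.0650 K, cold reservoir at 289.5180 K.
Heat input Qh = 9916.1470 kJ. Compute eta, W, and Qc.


eta = 1 - 289.5180/1168.0650 = 0.7521
W = 0.7521 * 9916.1470 = 7458.3188 kJ
Qc = 9916.1470 - 7458.3188 = 2457.8282 kJ

eta = 75.2139%, W = 7458.3188 kJ, Qc = 2457.8282 kJ


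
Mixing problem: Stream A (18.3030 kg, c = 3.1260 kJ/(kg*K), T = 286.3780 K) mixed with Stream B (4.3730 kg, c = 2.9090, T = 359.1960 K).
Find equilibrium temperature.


num = 20954.5210
den = 69.9362
Tf = 299.6232 K

299.6232 K


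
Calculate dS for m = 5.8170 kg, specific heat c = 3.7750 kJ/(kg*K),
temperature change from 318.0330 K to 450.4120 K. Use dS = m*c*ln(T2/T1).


T2/T1 = 1.4162
ln(T2/T1) = 0.3480
dS = 5.8170 * 3.7750 * 0.3480 = 7.6420 kJ/K

7.6420 kJ/K


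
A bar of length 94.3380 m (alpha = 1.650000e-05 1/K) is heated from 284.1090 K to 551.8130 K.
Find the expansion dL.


dT = 267.7040 K
dL = 1.650000e-05 * 94.3380 * 267.7040 = 0.416702 m
L_final = 94.754702 m

dL = 0.416702 m


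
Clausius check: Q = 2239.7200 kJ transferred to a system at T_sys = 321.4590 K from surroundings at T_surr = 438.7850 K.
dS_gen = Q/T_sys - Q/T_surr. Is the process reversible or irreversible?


dS_sys = 2239.7200/321.4590 = 6.9674 kJ/K
dS_surr = -2239.7200/438.7850 = -5.1044 kJ/K
dS_gen = 6.9674 - 5.1044 = 1.8630 kJ/K (irreversible)

dS_gen = 1.8630 kJ/K, irreversible


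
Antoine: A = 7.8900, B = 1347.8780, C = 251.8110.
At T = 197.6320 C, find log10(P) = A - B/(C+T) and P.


C+T = 449.4430
B/(C+T) = 2.9990
log10(P) = 7.8900 - 2.9990 = 4.8910
P = 10^4.8910 = 77804.2757 mmHg

77804.2757 mmHg


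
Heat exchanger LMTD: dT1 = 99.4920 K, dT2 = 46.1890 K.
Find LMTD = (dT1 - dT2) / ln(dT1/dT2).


dT1/dT2 = 2.1540
ln(dT1/dT2) = 0.7673
LMTD = 53.3030 / 0.7673 = 69.4650 K

69.4650 K


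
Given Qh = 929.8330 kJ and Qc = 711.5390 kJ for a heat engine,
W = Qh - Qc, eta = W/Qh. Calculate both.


W = 929.8330 - 711.5390 = 218.2940 kJ
eta = 218.2940 / 929.8330 = 0.2348 = 23.4767%

W = 218.2940 kJ, eta = 23.4767%


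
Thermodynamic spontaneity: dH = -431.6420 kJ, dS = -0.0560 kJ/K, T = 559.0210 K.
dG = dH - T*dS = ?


T*dS = 559.0210 * -0.0560 = -31.3052 kJ
dG = -431.6420 + 31.3052 = -400.3368 kJ (spontaneous)

dG = -400.3368 kJ, spontaneous


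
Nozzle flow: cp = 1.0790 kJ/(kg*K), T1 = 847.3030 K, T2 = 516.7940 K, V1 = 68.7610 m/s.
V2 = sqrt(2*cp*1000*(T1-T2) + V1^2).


dT = 330.5090 K
2*cp*1000*dT = 713238.4220
V1^2 = 4728.0751
V2 = sqrt(717966.4971) = 847.3290 m/s

847.3290 m/s


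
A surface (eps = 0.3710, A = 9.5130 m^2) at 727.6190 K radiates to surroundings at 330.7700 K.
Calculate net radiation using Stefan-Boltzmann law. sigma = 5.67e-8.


T^4 = 2.8030e+11
Tsurr^4 = 1.1970e+10
Q = 0.3710 * 5.67e-8 * 9.5130 * 2.6833e+11 = 53695.2603 W

53695.2603 W


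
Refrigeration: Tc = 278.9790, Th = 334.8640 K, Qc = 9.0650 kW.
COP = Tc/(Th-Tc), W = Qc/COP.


COP = 278.9790 / 55.8850 = 4.9920
W = 9.0650 / 4.9920 = 1.8159 kW

COP = 4.9920, W = 1.8159 kW


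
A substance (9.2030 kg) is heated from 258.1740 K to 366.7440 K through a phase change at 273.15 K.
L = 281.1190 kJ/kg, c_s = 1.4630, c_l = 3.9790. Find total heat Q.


Q1 (sensible, solid) = 9.2030 * 1.4630 * 14.9760 = 201.6367 kJ
Q2 (latent) = 9.2030 * 281.1190 = 2587.1382 kJ
Q3 (sensible, liquid) = 9.2030 * 3.9790 * 93.5940 = 3427.2941 kJ
Q_total = 6216.0689 kJ

6216.0689 kJ


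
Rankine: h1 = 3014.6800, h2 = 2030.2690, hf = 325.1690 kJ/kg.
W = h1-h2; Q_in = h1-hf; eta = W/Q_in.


W = 984.4110 kJ/kg
Q_in = 2689.5110 kJ/kg
eta = 0.3660 = 36.6019%

eta = 36.6019%


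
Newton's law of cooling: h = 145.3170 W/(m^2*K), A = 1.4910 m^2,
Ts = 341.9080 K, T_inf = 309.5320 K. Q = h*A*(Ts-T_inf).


dT = 32.3760 K
Q = 145.3170 * 1.4910 * 32.3760 = 7014.8317 W

7014.8317 W


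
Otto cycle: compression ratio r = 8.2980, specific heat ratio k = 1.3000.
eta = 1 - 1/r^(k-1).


r^(k-1) = 1.8867
eta = 1 - 1/1.8867 = 0.4700 = 46.9961%

46.9961%


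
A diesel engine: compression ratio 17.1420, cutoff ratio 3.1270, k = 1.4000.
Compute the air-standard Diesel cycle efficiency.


r^(k-1) = 3.1162
rc^k = 4.9338
eta = 0.5761 = 57.6075%

57.6075%


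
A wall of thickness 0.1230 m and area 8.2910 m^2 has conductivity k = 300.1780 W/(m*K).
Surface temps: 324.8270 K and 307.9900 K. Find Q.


dT = 16.8370 K
Q = 300.1780 * 8.2910 * 16.8370 / 0.1230 = 340679.0090 W

340679.0090 W


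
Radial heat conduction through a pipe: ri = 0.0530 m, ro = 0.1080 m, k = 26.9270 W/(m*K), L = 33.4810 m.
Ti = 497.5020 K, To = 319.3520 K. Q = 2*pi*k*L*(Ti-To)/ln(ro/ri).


dT = 178.1500 K
ln(ro/ri) = 0.7118
Q = 2*pi*26.9270*33.4810*178.1500 / 0.7118 = 1417653.5725 W

1417653.5725 W


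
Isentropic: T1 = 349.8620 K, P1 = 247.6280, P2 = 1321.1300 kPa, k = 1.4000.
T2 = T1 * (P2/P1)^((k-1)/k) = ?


(k-1)/k = 0.2857
(P2/P1)^exp = 1.6135
T2 = 349.8620 * 1.6135 = 564.4854 K

564.4854 K


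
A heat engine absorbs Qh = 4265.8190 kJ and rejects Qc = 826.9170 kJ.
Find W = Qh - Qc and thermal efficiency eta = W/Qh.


W = 4265.8190 - 826.9170 = 3438.9020 kJ
eta = 3438.9020 / 4265.8190 = 0.8062 = 80.6153%

W = 3438.9020 kJ, eta = 80.6153%


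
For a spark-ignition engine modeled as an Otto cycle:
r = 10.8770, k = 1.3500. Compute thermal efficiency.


r^(k-1) = 2.3056
eta = 1 - 1/2.3056 = 0.5663 = 56.6268%

56.6268%


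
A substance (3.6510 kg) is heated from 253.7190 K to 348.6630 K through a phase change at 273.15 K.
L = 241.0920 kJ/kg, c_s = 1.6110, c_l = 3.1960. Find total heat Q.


Q1 (sensible, solid) = 3.6510 * 1.6110 * 19.4310 = 114.2885 kJ
Q2 (latent) = 3.6510 * 241.0920 = 880.2269 kJ
Q3 (sensible, liquid) = 3.6510 * 3.1960 * 75.5130 = 881.1307 kJ
Q_total = 1875.6461 kJ

1875.6461 kJ


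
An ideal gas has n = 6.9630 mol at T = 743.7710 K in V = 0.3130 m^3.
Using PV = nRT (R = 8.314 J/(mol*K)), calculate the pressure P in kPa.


P = nRT/V = 6.9630 * 8.314 * 743.7710 / 0.3130
= 43057.1873 / 0.3130 = 137562.8988 Pa = 137.5629 kPa

137.5629 kPa


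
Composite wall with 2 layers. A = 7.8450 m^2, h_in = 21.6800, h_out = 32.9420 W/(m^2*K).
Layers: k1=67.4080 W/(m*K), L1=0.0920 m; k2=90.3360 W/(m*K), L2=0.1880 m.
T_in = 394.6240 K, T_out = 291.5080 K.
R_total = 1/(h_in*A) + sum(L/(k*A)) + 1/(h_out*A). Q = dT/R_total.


R_conv_in = 1/(21.6800*7.8450) = 0.0059
R_1 = 0.0920/(67.4080*7.8450) = 0.0002
R_2 = 0.1880/(90.3360*7.8450) = 0.0003
R_conv_out = 1/(32.9420*7.8450) = 0.0039
R_total = 0.0102 K/W
Q = 103.1160 / 0.0102 = 10120.9485 W

R_total = 0.0102 K/W, Q = 10120.9485 W


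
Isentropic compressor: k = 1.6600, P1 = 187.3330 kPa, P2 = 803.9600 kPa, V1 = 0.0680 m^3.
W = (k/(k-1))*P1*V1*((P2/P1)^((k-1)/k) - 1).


(k-1)/k = 0.3976
(P2/P1)^exp = 1.7845
W = 2.5152 * 187.3330 * 0.0680 * (1.7845 - 1) = 25.1360 kJ

25.1360 kJ


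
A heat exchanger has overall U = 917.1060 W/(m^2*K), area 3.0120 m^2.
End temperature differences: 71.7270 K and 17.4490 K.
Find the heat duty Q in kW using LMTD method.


LMTD = 38.3974 K
Q = 917.1060 * 3.0120 * 38.3974 = 106066.0608 W = 106.0661 kW

106.0661 kW
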